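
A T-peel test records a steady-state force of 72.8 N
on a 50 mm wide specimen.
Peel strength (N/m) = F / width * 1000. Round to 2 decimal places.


Peel strength = 72.8 / 50 * 1000
= 1456.00 N/m

1456.00


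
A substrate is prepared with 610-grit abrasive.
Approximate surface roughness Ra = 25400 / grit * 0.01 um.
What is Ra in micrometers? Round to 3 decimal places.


Ra = 25400 / 610 * 0.01 = 0.416 um

0.416


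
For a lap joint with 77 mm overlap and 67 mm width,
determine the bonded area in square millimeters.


Area = 77 * 67 = 5159 mm^2

5159


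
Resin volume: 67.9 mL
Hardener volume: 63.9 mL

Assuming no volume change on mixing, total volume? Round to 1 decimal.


V_total = 67.9 + 63.9 = 131.8 mL

131.8


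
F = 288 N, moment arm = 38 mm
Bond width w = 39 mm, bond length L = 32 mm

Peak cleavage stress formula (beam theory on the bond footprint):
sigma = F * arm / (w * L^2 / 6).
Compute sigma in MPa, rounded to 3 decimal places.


sigma = (288 * 38) / (39 * 1024 / 6)
= 10944 * 6 / 39936
= 65664 / 39936
= 1.644 MPa

1.644


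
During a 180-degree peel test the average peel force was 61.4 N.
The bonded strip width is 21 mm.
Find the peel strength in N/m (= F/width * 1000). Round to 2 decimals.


Peel strength = F/width * 1000
= 61.4 / 21 * 1000
= 2923.81 N/m

2923.81


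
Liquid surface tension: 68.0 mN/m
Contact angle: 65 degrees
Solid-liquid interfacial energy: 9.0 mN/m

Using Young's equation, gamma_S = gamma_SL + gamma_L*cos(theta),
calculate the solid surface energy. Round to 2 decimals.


gamma_S = 9.0 + 68.0 * cos(65)
= 37.74 mN/m

37.74


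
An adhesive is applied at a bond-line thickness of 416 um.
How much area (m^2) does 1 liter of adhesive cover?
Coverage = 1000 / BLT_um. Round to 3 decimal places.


Coverage = 1000 / 416 = 2.404 m^2

2.404


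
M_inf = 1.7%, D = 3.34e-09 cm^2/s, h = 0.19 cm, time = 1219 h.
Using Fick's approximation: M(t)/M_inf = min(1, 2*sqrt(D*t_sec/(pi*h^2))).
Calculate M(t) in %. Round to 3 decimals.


t = 4388400 s
ratio = min(1, 2*sqrt(3.34e-09*4388400/(pi*0.0361)))
= 0.718998
M(t) = 1.7 * 0.718998 = 1.222%

1.222


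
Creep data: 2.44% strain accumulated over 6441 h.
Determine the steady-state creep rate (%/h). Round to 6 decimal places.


Rate = 2.44 / 6441 = 0.000379 %/h

0.000379


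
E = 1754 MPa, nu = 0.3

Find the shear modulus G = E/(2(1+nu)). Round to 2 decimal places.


G = 1754 / (2 * 1.30)
= 674.62 MPa

674.62


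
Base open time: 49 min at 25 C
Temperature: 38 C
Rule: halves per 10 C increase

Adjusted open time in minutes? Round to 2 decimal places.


Acceleration = 2^((38-25)/10) = 2.4623
Open time = 49 / 2.4623 = 19.90 min

19.90


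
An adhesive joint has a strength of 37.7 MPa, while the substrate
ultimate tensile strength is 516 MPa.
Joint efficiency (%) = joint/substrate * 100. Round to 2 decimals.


Efficiency = 37.7 / 516 * 100
= 7.31%

7.31


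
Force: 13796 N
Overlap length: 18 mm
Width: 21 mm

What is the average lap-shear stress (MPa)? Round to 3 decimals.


Average shear stress = F / (overlap * width)
= 13796 / (18 * 21)
= 36.497 MPa

36.497


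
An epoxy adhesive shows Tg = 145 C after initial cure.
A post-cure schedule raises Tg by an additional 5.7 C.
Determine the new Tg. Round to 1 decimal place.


New Tg = 145 + 5.7
= 150.7 C

150.7


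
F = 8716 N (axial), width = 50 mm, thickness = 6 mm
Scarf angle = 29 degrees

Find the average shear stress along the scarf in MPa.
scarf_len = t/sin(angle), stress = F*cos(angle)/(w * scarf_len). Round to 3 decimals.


scarf_len = 6/sin(29 deg) = 12.3760
cos(29 deg) = 0.874620
stress = 8716*0.874620/(50*12.3760) = 12.319 MPa

12.319


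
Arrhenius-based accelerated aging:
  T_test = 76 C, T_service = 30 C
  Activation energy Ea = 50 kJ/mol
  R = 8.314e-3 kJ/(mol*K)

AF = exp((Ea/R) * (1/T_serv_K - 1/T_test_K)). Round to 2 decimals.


T_test_K = 349.15, T_serv_K = 303.15
AF = exp((50/8.314e-3) * (1/303.15 - 1/349.15))
= 13.65

13.65


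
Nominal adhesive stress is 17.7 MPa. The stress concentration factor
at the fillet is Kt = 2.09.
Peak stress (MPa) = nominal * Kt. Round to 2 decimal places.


Peak = 17.7 * 2.09 = 36.99 MPa

36.99


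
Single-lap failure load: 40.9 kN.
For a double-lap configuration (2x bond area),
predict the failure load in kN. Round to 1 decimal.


Failure load = 40.9 * 2 = 81.8 kN

81.8


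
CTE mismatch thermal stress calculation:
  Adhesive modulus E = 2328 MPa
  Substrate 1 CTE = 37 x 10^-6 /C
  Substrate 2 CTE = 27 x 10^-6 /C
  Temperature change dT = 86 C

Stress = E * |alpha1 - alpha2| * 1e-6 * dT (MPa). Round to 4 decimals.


delta_alpha = |37 - 27| = 10 x 10^-6/C
Stress = 2328 * 10e-6 * 86
= 2.0021 MPa

2.0021


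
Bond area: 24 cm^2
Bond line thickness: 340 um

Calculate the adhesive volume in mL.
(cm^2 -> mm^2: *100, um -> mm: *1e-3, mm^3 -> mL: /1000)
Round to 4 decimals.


V = 24*100 * 340*1e-3 / 1000
= 0.8160 mL

0.8160


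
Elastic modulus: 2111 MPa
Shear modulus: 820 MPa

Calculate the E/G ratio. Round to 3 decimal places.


E / G = 2111 / 820 = 2.574

2.574


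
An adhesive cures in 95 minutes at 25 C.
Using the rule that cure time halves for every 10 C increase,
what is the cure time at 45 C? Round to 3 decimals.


Factor = 2^((45 - 25) / 10) = 4.0000
Cure time = 95 / 4.0000
= 23.750 minutes

23.750


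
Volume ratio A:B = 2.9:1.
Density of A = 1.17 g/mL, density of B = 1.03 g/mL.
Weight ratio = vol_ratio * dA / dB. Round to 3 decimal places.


Wt ratio = 2.9 * 1.17 / 1.03
= 3.294

3.294


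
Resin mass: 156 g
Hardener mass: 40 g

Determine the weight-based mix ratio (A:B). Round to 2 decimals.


Ratio = 156 / 40 = 3.90

3.90


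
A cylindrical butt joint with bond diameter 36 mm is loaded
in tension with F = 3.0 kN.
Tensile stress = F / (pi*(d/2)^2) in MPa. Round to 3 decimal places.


Area = pi * (36/2)^2 = 1017.8760 mm^2
Stress = 3.0*1000 / 1017.8760
= 2.947 MPa

2.947


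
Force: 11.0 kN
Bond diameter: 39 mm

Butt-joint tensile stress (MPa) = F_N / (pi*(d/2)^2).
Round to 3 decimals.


F_N = 11.0 * 1000 = 11000.0 N
A = pi*(19.5)^2 = 1194.5906 mm^2
stress = 11000.0 / 1194.5906 = 9.208 MPa

9.208


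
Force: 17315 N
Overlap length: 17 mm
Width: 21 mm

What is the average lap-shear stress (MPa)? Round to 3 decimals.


Average shear stress = F / (overlap * width)
= 17315 / (17 * 21)
= 48.501 MPa

48.501


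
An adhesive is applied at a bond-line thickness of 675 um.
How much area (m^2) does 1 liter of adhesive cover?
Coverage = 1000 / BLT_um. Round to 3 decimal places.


Coverage = 1000 / 675 = 1.481 m^2

1.481


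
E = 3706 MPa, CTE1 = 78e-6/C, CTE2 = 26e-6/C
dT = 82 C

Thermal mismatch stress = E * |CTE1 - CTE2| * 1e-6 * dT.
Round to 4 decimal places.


= 3706 * 52e-6 * 82
= 15.8024 MPa

15.8024


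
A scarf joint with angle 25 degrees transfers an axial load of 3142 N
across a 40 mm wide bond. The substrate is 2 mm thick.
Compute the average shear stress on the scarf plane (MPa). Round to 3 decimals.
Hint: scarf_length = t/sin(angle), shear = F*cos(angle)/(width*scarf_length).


scarf_length = 2 / sin(25 deg) = 4.7324 mm
cos(25 deg) = 0.906308
shear stress = 3142 * 0.906308 / (40 * 4.7324)
= 15.043 MPa

15.043


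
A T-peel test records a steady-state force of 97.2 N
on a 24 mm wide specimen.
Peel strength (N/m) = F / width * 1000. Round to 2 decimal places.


Peel strength = 97.2 / 24 * 1000
= 4050.00 N/m

4050.00


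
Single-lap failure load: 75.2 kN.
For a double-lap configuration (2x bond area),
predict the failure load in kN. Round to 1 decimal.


Failure load = 75.2 * 2 = 150.4 kN

150.4


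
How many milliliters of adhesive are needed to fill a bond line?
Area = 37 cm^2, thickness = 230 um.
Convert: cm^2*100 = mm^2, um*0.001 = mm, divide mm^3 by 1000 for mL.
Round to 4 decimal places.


= (37 * 100) * (230 * 0.001) / 1000
= 0.8510 mL

0.8510


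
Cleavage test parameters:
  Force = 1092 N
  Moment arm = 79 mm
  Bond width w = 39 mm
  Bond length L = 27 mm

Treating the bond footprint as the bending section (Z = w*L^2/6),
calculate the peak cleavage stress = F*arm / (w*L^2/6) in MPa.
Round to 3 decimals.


M = 1092 * 79 = 86268 N*mm
Z = 39 * 27^2 / 6 = 28431 / 6 mm^3
sigma = M / Z = 6 * 86268 / 28431 = 517608 / 28431
= 18.206 MPa

18.206


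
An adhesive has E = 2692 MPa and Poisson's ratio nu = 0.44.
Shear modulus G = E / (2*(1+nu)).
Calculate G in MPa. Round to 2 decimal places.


G = 2692 / (2*(1+0.44))
= 2692 / 2.88
= 934.72 MPa

934.72


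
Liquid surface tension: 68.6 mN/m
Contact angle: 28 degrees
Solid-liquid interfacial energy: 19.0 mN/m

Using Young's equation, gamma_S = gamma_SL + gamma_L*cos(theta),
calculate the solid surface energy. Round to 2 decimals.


gamma_S = 19.0 + 68.6 * cos(28)
= 79.57 mN/m

79.57


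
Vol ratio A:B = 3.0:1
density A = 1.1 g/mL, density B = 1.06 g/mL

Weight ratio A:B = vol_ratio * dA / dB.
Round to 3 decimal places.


Weight ratio = 3.0 * 1.1 / 1.06
= 3.113

3.113


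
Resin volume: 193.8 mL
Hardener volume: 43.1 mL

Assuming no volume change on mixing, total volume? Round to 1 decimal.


V_total = 193.8 + 43.1 = 236.9 mL

236.9


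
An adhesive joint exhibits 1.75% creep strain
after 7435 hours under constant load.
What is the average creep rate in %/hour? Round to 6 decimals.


Creep rate = strain / time
= 1.75 / 7435
= 0.000235 %/h

0.000235


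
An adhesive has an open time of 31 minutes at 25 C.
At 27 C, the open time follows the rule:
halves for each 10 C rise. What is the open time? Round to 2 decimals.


Factor = 2^((27-25)/10) = 1.1487
Open time = 31 / 1.1487 = 26.99 min

26.99


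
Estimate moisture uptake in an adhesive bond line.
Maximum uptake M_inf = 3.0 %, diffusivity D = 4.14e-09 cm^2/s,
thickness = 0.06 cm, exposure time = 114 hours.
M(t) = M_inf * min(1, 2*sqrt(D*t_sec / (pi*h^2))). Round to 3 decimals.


Convert time: 114 h = 410400 s
ratio = min(1, 2*sqrt(4.14e-09*410400/(pi*0.06^2)))
= 0.775189
M(t) = 3.0 * 0.775189 = 2.326%

2.326


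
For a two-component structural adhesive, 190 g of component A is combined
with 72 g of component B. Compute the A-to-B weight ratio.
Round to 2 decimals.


Weight ratio A:B = 190 / 72
= 2.64

2.64


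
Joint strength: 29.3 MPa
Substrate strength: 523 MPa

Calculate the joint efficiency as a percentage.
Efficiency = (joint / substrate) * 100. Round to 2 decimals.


Efficiency = (29.3 / 523) * 100 = 5.60%

5.60


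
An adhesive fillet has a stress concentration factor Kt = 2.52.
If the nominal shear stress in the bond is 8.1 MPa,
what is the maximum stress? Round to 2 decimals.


Max stress = 8.1 * 2.52 = 20.41 MPa

20.41


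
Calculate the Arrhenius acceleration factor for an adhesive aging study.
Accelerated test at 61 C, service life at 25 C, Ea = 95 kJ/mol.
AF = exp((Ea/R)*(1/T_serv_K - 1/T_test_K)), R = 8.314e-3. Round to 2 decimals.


T_test = 334.15 K, T_serv = 298.15 K
Ea/R = 95 / 0.008314 = 11426.51
AF = exp(11426.51 * (1/298.15 - 1/334.15))
= 62.11

62.11


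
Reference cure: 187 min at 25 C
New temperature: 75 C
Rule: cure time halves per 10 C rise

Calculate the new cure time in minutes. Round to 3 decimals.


factor = 2^((75-25)/10) = 32.0000
t_new = 187 / 32.0000 = 5.844 min

5.844


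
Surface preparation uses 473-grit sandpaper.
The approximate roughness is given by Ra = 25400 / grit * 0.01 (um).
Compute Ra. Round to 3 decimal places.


Ra = 25400 / 473 * 0.01
= 254 / 473
= 0.537 um

0.537


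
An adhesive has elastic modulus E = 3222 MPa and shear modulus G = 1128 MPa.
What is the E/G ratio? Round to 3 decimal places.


E/G = 3222 / 1128 = 2.856

2.856


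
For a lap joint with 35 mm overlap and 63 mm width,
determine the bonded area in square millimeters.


Area = 35 * 63 = 2205 mm^2

2205


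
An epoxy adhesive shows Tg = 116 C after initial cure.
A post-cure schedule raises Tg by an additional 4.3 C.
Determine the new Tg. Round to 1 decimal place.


New Tg = 116 + 4.3
= 120.3 C

120.3


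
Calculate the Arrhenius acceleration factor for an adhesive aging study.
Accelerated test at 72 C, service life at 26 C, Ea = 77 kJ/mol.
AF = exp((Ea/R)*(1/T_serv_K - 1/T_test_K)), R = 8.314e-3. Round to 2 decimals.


T_test = 345.15 K, T_serv = 299.15 K
Ea/R = 77 / 0.008314 = 9261.49
AF = exp(9261.49 * (1/299.15 - 1/345.15))
= 61.94

61.94


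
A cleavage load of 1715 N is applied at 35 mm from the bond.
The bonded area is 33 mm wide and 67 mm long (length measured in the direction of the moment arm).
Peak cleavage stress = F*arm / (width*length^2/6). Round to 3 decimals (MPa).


Moment = 1715 * 35 = 60025 N*mm
Section modulus = 33 * 4489 / 6 = 148137 / 6 mm^3
Stress = 60025 / (148137 / 6) = 360150 / 148137
= 2.431 MPa

2.431


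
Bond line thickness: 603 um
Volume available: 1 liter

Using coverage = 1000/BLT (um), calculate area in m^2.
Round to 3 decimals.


1 L = 1e6 mm^3, thickness = 603 um = 0.603 mm
Area = 1e6 / 0.603 mm^2 = (1e6 / 0.603) / 1e6 m^2 = 1000 / 603 m^2
= 1.658 m^2

1.658


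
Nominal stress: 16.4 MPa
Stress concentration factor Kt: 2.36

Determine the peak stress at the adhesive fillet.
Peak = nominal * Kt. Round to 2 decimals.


Peak stress = 16.4 * 2.36
= 38.70 MPa

38.70


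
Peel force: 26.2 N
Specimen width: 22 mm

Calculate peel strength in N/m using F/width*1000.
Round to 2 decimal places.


Peel strength = 26.2 / 22 * 1000 = 1190.91 N/m

1190.91


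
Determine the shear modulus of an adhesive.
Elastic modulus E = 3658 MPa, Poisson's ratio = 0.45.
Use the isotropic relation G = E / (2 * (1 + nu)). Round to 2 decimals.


G = 3658 / (2*(1+0.45)) = 3658 / 2.90
= 1261.38 MPa

1261.38


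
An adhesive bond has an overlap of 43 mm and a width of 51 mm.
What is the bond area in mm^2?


Bond area = overlap * width
= 43 * 51
= 2193 mm^2

2193


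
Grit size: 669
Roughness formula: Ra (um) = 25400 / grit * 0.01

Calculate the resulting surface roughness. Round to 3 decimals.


Ra = 25400 / 669 * 0.01
= 0.380 um

0.380


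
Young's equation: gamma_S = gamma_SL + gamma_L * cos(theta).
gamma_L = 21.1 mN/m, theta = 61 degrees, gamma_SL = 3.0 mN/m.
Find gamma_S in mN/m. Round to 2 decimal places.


cos(61 deg) = 0.484810
gamma_S = 3.0 + 21.1 * 0.484810
= 13.23 mN/m

13.23


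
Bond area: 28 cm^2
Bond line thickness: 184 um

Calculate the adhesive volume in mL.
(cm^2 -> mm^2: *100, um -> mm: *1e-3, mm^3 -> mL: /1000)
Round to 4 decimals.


V = 28*100 * 184*1e-3 / 1000
= 0.5152 mL

0.5152


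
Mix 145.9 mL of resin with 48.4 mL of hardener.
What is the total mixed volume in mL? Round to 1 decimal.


Total = 145.9 + 48.4 = 194.3 mL

194.3


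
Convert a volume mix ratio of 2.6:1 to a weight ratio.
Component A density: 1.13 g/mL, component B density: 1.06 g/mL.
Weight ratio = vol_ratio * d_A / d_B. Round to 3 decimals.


= 2.6 * 1.13 / 1.06 = 2.772

2.772


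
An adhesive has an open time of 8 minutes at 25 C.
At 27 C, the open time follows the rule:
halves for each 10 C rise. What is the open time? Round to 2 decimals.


Factor = 2^((27-25)/10) = 1.1487
Open time = 8 / 1.1487 = 6.96 min

6.96


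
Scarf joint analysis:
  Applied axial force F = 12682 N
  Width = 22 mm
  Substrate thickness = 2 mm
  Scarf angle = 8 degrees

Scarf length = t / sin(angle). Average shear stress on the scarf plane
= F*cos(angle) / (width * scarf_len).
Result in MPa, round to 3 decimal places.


Scarf length = 2 / sin(8 deg) = 14.3706 mm
cos(8 deg) = 0.990268
Shear = 12682 * 0.990268 / (22 * 14.3706)
= 39.723 MPa

39.723


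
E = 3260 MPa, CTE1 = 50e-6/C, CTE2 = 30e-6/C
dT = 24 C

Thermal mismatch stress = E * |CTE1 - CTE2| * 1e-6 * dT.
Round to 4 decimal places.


= 3260 * 20e-6 * 24
= 1.5648 MPa

1.5648


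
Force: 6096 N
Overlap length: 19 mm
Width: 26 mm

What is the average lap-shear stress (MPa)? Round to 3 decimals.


Average shear stress = F / (overlap * width)
= 6096 / (19 * 26)
= 12.340 MPa

12.340


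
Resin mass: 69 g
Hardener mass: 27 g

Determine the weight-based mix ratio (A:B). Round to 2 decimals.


Ratio = 69 / 27 = 2.56

2.56


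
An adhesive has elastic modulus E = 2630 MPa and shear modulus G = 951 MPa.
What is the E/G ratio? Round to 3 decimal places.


E/G = 2630 / 951 = 2.766

2.766


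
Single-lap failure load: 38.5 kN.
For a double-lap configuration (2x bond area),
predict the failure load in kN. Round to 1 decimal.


Failure load = 38.5 * 2 = 77.0 kN

77.0


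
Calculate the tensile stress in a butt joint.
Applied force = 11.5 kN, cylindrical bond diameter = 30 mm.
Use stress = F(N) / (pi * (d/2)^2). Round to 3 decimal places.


A = pi * 15.0^2 = 706.8583 mm^2
sigma = 11500.0 / 706.8583 = 16.269 MPa

16.269


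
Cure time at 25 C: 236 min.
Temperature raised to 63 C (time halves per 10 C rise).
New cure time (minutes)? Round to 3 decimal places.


Acceleration factor = 2^(38/10) = 13.9288
New time = 236 / 13.9288 = 16.943 min

16.943


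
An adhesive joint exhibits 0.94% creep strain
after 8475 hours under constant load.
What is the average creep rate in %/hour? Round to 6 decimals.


Creep rate = strain / time
= 0.94 / 8475
= 0.000111 %/h

0.000111


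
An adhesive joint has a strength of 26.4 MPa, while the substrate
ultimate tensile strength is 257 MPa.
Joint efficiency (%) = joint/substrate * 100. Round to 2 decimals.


Efficiency = 26.4 / 257 * 100
= 10.27%

10.27


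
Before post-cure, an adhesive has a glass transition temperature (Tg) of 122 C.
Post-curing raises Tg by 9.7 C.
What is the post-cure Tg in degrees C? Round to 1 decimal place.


Tg_post = Tg_base + delta_Tg
= 122 + 9.7
= 131.7 C

131.7


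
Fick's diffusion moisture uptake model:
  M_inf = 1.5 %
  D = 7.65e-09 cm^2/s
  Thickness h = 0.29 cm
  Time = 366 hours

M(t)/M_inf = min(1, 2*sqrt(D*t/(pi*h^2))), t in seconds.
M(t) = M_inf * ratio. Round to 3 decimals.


t_sec = 366 * 3600 = 1317600
ratio = 2*sqrt(7.65e-09*1317600/(pi*0.29^2))
= min(1, 0.390643)
= 0.390643
M(t) = 1.5 * 0.390643 = 0.586 %

0.586


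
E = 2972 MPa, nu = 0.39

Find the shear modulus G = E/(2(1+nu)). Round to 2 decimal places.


G = 2972 / (2 * 1.39)
= 1069.06 MPa

1069.06


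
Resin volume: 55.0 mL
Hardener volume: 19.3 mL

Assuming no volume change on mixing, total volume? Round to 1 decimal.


V_total = 55.0 + 19.3 = 74.3 mL

74.3


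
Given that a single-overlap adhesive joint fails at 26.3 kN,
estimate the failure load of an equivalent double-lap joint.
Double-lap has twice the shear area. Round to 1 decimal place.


Double-lap factor = 2
Expected load = 26.3 * 2 = 52.6 kN

52.6


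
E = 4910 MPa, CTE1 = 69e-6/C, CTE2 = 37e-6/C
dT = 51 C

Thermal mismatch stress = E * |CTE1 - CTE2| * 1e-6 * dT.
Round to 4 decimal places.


= 4910 * 32e-6 * 51
= 8.0131 MPa

8.0131


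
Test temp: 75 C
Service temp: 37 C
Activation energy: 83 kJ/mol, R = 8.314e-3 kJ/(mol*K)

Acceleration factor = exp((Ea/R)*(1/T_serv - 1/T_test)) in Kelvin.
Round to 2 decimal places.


AF = exp((83/0.008314)*(1/310.15 - 1/348.15))
= 33.56

33.56


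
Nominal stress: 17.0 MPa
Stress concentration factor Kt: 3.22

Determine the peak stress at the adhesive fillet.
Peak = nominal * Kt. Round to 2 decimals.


Peak stress = 17.0 * 3.22
= 54.74 MPa

54.74


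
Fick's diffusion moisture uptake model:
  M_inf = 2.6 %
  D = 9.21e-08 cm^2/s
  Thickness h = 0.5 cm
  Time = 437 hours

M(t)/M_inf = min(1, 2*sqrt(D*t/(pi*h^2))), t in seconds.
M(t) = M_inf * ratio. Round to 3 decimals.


t_sec = 437 * 3600 = 1573200
ratio = 2*sqrt(9.21e-08*1573200/(pi*0.5^2))
= min(1, 0.859027)
= 0.859027
M(t) = 2.6 * 0.859027 = 2.233 %

2.233


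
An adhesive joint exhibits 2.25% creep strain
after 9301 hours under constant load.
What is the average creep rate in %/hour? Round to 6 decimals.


Creep rate = strain / time
= 2.25 / 9301
= 0.000242 %/h

0.000242


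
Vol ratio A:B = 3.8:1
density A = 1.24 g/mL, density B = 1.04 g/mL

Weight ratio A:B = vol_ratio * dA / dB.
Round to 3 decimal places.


Weight ratio = 3.8 * 1.24 / 1.04
= 4.531

4.531


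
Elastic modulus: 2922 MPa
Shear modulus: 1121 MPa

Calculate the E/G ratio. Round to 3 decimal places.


E / G = 2922 / 1121 = 2.607

2.607


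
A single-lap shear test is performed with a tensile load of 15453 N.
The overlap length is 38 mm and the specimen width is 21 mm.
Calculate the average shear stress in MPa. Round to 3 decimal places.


Shear stress = F / (overlap * width)
= 15453 / (38 * 21)
= 15453 / 798
= 19.365 MPa

19.365


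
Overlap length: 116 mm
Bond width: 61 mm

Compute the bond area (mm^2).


Bond area = 116 * 61 = 7076 mm^2

7076


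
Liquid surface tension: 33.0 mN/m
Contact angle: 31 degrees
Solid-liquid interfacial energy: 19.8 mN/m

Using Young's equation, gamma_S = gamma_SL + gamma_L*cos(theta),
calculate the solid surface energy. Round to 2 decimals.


gamma_S = 19.8 + 33.0 * cos(31)
= 48.09 mN/m

48.09


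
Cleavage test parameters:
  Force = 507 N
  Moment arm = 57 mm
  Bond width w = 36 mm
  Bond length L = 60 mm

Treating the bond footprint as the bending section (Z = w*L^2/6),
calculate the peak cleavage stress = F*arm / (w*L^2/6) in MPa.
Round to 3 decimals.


M = 507 * 57 = 28899 N*mm
Z = 36 * 60^2 / 6 = 129600 / 6 mm^3
sigma = M / Z = 6 * 28899 / 129600 = 173394 / 129600
= 1.338 MPa

1.338


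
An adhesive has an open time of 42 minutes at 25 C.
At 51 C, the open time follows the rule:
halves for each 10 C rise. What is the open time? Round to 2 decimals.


Factor = 2^((51-25)/10) = 6.0629
Open time = 42 / 6.0629 = 6.93 min

6.93


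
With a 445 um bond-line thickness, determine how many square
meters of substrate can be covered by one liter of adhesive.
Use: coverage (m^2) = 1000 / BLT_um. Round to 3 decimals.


Coverage = 1000 / 445 = 2.247 m^2

2.247


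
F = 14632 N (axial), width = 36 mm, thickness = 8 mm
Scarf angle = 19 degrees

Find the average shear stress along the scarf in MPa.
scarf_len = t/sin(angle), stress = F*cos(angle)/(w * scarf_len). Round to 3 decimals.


scarf_len = 8/sin(19 deg) = 24.5724
cos(19 deg) = 0.945519
stress = 14632*0.945519/(36*24.5724) = 15.640 MPa

15.640


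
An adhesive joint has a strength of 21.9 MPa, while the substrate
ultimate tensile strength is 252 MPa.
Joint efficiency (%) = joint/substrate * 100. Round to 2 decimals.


Efficiency = 21.9 / 252 * 100
= 8.69%

8.69


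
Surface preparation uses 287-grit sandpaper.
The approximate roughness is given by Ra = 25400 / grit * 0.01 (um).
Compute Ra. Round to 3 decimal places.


Ra = 25400 / 287 * 0.01
= 254 / 287
= 0.885 um

0.885


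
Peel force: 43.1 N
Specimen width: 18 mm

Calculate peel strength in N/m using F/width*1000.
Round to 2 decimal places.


Peel strength = 43.1 / 18 * 1000 = 2394.44 N/m

2394.44


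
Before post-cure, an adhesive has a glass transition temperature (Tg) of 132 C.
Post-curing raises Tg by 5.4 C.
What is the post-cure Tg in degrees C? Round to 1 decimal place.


Tg_post = Tg_base + delta_Tg
= 132 + 5.4
= 137.4 C

137.4


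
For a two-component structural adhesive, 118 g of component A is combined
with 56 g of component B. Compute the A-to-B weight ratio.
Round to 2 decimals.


Weight ratio A:B = 118 / 56
= 2.11

2.11


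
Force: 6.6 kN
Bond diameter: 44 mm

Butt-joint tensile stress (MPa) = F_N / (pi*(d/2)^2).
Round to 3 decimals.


F_N = 6.6 * 1000 = 6600.0 N
A = pi*(22.0)^2 = 1520.5308 mm^2
stress = 6600.0 / 1520.5308 = 4.341 MPa

4.341


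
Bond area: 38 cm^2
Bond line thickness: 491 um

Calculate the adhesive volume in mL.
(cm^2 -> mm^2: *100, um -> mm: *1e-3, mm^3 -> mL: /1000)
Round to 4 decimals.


V = 38*100 * 491*1e-3 / 1000
= 1.8658 mL

1.8658


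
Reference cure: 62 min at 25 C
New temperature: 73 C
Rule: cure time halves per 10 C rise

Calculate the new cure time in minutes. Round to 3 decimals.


factor = 2^((73-25)/10) = 27.8576
t_new = 62 / 27.8576 = 2.226 min

2.226


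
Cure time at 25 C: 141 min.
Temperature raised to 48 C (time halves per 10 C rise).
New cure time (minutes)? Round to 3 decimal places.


Acceleration factor = 2^(23/10) = 4.9246
New time = 141 / 4.9246 = 28.632 min

28.632


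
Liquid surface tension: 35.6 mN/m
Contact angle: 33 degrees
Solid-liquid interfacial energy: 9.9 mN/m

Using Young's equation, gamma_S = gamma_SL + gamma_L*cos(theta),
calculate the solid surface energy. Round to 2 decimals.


gamma_S = 9.9 + 35.6 * cos(33)
= 39.76 mN/m

39.76


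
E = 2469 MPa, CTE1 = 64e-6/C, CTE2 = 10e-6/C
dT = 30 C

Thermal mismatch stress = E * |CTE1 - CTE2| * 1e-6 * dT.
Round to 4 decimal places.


= 2469 * 54e-6 * 30
= 3.9998 MPa

3.9998


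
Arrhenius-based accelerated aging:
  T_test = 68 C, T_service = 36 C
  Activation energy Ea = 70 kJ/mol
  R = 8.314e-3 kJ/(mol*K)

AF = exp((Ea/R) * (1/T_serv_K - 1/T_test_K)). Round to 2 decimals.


T_test_K = 341.15, T_serv_K = 309.15
AF = exp((70/8.314e-3) * (1/309.15 - 1/341.15))
= 12.87

12.87


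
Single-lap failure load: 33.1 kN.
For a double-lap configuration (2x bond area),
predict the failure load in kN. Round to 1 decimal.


Failure load = 33.1 * 2 = 66.2 kN

66.2


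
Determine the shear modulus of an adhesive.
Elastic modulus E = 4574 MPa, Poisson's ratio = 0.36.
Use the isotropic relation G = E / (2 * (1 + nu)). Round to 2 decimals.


G = 4574 / (2*(1+0.36)) = 4574 / 2.72
= 1681.62 MPa

1681.62


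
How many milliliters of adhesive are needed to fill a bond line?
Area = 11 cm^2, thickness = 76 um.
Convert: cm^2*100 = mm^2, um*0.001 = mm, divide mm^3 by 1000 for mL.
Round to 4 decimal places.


= (11 * 100) * (76 * 0.001) / 1000
= 0.0836 mL

0.0836


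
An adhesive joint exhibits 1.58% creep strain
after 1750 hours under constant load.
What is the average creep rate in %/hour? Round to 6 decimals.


Creep rate = strain / time
= 1.58 / 1750
= 0.000903 %/h

0.000903


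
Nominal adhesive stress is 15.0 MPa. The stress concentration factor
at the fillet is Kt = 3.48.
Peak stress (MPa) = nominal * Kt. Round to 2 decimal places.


Peak = 15.0 * 3.48 = 52.20 MPa

52.20


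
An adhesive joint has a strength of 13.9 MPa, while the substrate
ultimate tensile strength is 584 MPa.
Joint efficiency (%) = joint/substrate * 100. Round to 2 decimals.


Efficiency = 13.9 / 584 * 100
= 2.38%

2.38


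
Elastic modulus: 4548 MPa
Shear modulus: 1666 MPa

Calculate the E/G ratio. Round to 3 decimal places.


E / G = 4548 / 1666 = 2.730

2.730


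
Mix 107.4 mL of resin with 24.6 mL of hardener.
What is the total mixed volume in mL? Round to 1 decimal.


Total = 107.4 + 24.6 = 132.0 mL

132.0


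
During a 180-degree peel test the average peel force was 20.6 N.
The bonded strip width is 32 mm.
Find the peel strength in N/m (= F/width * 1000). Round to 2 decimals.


Peel strength = F/width * 1000
= 20.6 / 32 * 1000
= 643.75 N/m

643.75


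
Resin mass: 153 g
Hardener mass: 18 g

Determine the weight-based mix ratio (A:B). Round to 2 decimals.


Ratio = 153 / 18 = 8.50

8.50


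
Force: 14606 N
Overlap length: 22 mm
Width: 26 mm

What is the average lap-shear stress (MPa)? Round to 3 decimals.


Average shear stress = F / (overlap * width)
= 14606 / (22 * 26)
= 25.535 MPa

25.535


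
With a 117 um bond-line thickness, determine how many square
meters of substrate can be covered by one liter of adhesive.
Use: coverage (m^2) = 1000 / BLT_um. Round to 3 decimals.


Coverage = 1000 / 117 = 8.547 m^2

8.547


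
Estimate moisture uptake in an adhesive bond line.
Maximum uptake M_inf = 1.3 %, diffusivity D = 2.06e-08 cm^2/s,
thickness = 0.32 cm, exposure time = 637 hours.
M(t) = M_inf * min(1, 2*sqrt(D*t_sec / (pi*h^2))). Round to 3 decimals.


Convert time: 637 h = 2293200 s
ratio = min(1, 2*sqrt(2.06e-08*2293200/(pi*0.32^2)))
= 0.766407
M(t) = 1.3 * 0.766407 = 0.996%

0.996


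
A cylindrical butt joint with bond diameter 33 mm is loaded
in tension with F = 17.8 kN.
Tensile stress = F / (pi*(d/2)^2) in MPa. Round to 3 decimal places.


Area = pi * (33/2)^2 = 855.2986 mm^2
Stress = 17.8*1000 / 855.2986
= 20.811 MPa

20.811


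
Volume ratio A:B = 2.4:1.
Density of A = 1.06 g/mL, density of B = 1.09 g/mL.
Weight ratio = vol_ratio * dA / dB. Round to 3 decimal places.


Wt ratio = 2.4 * 1.06 / 1.09
= 2.334

2.334


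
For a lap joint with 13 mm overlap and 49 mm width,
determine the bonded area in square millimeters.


Area = 13 * 49 = 637 mm^2

637


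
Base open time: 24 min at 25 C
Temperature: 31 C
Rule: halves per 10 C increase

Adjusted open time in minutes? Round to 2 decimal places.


Acceleration = 2^((31-25)/10) = 1.5157
Open time = 24 / 1.5157 = 15.83 min

15.83


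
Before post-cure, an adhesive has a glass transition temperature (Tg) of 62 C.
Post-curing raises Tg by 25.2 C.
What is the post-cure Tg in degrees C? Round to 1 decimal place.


Tg_post = Tg_base + delta_Tg
= 62 + 25.2
= 87.2 C

87.2


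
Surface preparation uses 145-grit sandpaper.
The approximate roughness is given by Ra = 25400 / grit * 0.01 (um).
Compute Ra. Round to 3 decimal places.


Ra = 25400 / 145 * 0.01
= 254 / 145
= 1.752 um

1.752


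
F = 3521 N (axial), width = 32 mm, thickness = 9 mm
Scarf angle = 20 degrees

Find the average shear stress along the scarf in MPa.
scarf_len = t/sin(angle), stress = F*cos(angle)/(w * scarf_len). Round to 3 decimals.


scarf_len = 9/sin(20 deg) = 26.3142
cos(20 deg) = 0.939693
stress = 3521*0.939693/(32*26.3142) = 3.929 MPa

3.929


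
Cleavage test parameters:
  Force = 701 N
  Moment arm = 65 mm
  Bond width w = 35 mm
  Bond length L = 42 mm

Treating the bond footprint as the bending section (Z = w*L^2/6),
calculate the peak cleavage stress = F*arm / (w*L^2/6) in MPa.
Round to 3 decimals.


M = 701 * 65 = 45565 N*mm
Z = 35 * 42^2 / 6 = 61740 / 6 mm^3
sigma = M / Z = 6 * 45565 / 61740 = 273390 / 61740
= 4.428 MPa

4.428


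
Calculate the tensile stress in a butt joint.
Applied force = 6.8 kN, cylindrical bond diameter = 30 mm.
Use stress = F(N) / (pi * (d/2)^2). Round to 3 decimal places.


A = pi * 15.0^2 = 706.8583 mm^2
sigma = 6800.0 / 706.8583 = 9.620 MPa

9.620


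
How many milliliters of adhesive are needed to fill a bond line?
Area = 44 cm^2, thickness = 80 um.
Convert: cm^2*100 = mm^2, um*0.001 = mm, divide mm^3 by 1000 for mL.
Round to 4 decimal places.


= (44 * 100) * (80 * 0.001) / 1000
= 0.3520 mL

0.3520


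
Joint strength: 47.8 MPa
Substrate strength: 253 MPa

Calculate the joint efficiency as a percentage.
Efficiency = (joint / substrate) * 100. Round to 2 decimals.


Efficiency = (47.8 / 253) * 100 = 18.89%

18.89


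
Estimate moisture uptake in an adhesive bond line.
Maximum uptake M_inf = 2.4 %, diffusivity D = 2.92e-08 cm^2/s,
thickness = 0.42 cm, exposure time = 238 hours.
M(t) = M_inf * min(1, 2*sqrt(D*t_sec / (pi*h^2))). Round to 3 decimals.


Convert time: 238 h = 856800 s
ratio = min(1, 2*sqrt(2.92e-08*856800/(pi*0.42^2)))
= 0.424949
M(t) = 2.4 * 0.424949 = 1.020%

1.020


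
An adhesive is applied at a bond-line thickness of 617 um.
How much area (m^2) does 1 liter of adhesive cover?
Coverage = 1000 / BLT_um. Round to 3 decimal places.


Coverage = 1000 / 617 = 1.621 m^2

1.621


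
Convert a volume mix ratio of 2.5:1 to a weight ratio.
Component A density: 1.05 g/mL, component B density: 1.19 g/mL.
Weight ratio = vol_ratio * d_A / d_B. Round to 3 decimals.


= 2.5 * 1.05 / 1.19 = 2.206

2.206


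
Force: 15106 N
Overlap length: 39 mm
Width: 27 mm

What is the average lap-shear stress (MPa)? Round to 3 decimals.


Average shear stress = F / (overlap * width)
= 15106 / (39 * 27)
= 14.346 MPa

14.346


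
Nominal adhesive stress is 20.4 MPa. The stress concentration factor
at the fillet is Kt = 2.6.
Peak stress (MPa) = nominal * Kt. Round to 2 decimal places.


Peak = 20.4 * 2.6 = 53.04 MPa

53.04


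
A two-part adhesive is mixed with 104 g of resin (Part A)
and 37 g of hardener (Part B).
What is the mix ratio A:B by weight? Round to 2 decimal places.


Mix ratio = mass_A / mass_B
= 104 / 37
= 2.81

2.81


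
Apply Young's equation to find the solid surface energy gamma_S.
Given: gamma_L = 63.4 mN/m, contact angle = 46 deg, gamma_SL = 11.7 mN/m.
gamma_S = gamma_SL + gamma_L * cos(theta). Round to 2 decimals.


theta_rad = 46 * pi/180 = 0.802851
gamma_S = 11.7 + 63.4 * cos(0.802851)
= 55.74 mN/m

55.74


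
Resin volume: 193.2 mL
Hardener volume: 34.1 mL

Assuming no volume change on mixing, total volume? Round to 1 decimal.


V_total = 193.2 + 34.1 = 227.3 mL

227.3


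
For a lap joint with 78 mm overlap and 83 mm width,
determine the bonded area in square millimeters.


Area = 78 * 83 = 6474 mm^2

6474


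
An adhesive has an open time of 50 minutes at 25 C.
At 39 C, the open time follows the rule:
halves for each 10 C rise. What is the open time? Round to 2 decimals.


Factor = 2^((39-25)/10) = 2.6390
Open time = 50 / 2.6390 = 18.95 min

18.95


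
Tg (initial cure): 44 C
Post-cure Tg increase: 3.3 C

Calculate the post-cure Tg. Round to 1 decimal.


Post-cure Tg = 44 + 3.3 = 47.3 C

47.3


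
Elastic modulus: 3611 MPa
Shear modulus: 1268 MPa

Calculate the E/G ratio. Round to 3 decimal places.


E / G = 3611 / 1268 = 2.848

2.848


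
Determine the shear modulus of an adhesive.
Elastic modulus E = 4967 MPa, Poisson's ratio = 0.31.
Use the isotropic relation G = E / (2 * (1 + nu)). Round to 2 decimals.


G = 4967 / (2*(1+0.31)) = 4967 / 2.62
= 1895.80 MPa

1895.80


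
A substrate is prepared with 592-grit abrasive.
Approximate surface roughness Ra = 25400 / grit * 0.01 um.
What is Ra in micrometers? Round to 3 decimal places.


Ra = 25400 / 592 * 0.01 = 0.429 um

0.429


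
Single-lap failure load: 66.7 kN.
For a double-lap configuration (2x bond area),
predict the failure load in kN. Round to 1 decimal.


Failure load = 66.7 * 2 = 133.4 kN

133.4


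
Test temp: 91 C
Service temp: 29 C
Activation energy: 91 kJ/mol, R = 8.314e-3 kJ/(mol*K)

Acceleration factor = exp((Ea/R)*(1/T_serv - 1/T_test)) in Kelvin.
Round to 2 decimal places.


AF = exp((91/0.008314)*(1/302.15 - 1/364.15))
= 477.07

477.07


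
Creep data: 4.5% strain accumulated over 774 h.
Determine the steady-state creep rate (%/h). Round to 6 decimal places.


Rate = 4.5 / 774 = 0.005814 %/h

0.005814


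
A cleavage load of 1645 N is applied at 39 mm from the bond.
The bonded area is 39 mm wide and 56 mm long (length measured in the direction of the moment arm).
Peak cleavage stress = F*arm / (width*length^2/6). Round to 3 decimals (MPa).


Moment = 1645 * 39 = 64155 N*mm
Section modulus = 39 * 3136 / 6 = 122304 / 6 mm^3
Stress = 64155 / (122304 / 6) = 384930 / 122304
= 3.147 MPa

3.147


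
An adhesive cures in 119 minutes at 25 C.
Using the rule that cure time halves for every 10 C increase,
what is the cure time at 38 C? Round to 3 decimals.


Factor = 2^((38 - 25) / 10) = 2.4623
Cure time = 119 / 2.4623
= 48.329 minutes

48.329


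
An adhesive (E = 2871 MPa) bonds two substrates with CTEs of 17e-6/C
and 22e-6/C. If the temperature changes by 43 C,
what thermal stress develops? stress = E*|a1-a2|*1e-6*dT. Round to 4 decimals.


Stress = 2871 * |17 - 22| * 1e-6 * 43
= 0.6173 MPa

0.6173


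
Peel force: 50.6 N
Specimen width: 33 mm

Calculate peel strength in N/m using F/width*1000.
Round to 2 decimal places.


Peel strength = 50.6 / 33 * 1000 = 1533.33 N/m

1533.33


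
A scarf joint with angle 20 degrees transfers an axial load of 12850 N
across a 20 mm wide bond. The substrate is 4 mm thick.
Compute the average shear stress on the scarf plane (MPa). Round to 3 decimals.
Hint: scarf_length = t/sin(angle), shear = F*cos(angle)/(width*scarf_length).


scarf_length = 4 / sin(20 deg) = 11.6952 mm
cos(20 deg) = 0.939693
shear stress = 12850 * 0.939693 / (20 * 11.6952)
= 51.624 MPa

51.624


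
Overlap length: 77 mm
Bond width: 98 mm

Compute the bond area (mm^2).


Bond area = 77 * 98 = 7546 mm^2

7546


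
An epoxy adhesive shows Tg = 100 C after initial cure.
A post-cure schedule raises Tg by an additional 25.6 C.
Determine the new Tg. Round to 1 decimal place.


New Tg = 100 + 25.6
= 125.6 C

125.6


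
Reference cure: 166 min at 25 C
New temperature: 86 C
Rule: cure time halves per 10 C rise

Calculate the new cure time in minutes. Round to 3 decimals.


factor = 2^((86-25)/10) = 68.5935
t_new = 166 / 68.5935 = 2.420 min

2.420


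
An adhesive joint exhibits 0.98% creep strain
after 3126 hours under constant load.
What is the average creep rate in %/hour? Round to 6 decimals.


Creep rate = strain / time
= 0.98 / 3126
= 0.000313 %/h

0.000313


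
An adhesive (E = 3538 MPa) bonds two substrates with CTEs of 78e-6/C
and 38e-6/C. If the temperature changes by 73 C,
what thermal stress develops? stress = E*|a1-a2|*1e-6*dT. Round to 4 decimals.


Stress = 3538 * |78 - 38| * 1e-6 * 73
= 10.3310 MPa

10.3310


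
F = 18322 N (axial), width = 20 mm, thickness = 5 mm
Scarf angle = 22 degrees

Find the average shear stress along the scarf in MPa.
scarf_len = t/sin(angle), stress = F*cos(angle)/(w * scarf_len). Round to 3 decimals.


scarf_len = 5/sin(22 deg) = 13.3473
cos(22 deg) = 0.927184
stress = 18322*0.927184/(20*13.3473) = 63.638 MPa

63.638


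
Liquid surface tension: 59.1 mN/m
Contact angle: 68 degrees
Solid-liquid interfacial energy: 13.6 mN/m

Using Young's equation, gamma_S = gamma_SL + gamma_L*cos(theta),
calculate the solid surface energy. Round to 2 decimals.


gamma_S = 13.6 + 59.1 * cos(68)
= 35.74 mN/m

35.74


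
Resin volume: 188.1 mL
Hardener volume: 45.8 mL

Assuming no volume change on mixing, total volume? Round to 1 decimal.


V_total = 188.1 + 45.8 = 233.9 mL

233.9


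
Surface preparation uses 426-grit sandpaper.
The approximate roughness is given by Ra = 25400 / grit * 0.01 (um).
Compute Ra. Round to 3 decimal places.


Ra = 25400 / 426 * 0.01
= 254 / 426
= 0.596 um

0.596


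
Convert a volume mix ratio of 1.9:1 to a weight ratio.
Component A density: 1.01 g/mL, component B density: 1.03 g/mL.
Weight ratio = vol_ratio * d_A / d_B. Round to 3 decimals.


= 1.9 * 1.01 / 1.03 = 1.863

1.863


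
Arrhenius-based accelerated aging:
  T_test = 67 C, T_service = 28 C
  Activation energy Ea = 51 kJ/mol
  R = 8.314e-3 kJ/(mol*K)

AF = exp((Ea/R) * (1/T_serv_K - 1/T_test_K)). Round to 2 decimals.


T_test_K = 340.15, T_serv_K = 301.15
AF = exp((51/8.314e-3) * (1/301.15 - 1/340.15))
= 10.33

10.33


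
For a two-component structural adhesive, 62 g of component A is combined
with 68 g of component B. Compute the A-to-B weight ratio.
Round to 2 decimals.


Weight ratio A:B = 62 / 68
= 0.91

0.91


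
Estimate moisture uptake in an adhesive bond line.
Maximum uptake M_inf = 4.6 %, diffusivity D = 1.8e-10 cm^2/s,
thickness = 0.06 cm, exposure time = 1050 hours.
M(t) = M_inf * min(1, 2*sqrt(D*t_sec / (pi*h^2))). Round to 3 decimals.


Convert time: 1050 h = 3780000 s
ratio = min(1, 2*sqrt(1.8e-10*3780000/(pi*0.06^2)))
= 0.490553
M(t) = 4.6 * 0.490553 = 2.257%

2.257


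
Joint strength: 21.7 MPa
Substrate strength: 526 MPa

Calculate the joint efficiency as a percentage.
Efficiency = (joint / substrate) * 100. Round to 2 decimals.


Efficiency = (21.7 / 526) * 100 = 4.13%

4.13


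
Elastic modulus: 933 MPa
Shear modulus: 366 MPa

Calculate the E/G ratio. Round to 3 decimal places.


E / G = 933 / 366 = 2.549

2.549


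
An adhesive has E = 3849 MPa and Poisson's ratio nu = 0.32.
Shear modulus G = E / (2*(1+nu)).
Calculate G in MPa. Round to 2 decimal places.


G = 3849 / (2*(1+0.32))
= 3849 / 2.64
= 1457.95 MPa

1457.95
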